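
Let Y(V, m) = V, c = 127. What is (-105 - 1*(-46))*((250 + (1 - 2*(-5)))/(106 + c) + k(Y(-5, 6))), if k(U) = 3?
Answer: -56640/233 ≈ -243.09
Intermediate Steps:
(-105 - 1*(-46))*((250 + (1 - 2*(-5)))/(106 + c) + k(Y(-5, 6))) = (-105 - 1*(-46))*((250 + (1 - 2*(-5)))/(106 + 127) + 3) = (-105 + 46)*((250 + (1 + 10))/233 + 3) = -59*((250 + 11)*(1/233) + 3) = -59*(261*(1/233) + 3) = -59*(261/233 + 3) = -59*960/233 = -56640/233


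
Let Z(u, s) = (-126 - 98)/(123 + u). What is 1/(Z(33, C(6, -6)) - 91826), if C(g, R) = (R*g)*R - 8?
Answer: -39/3581270 ≈ -1.0890e-5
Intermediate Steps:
C(g, R) = -8 + g*R² (C(g, R) = g*R² - 8 = -8 + g*R²)
Z(u, s) = -224/(123 + u)
1/(Z(33, C(6, -6)) - 91826) = 1/(-224/(123 + 33) - 91826) = 1/(-224/156 - 91826) = 1/(-224*1/156 - 91826) = 1/(-56/39 - 91826) = 1/(-3581270/39) = -39/3581270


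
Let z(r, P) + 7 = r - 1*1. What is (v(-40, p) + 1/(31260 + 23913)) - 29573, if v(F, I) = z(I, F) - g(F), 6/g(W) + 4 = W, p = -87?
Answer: -36011030867/1213806 ≈ -29668.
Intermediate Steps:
g(W) = 6/(-4 + W)
z(r, P) = -8 + r (z(r, P) = -7 + (r - 1*1) = -7 + (r - 1) = -7 + (-1 + r) = -8 + r)
v(F, I) = -8 + I - 6/(-4 + F) (v(F, I) = (-8 + I) - 6/(-4 + F) = -8 + I - 6/(-4 + F))
(v(-40, p) + 1/(31260 + 23913)) - 29573 = ((-6 + (-8 - 87)*(-4 - 40))/(-4 - 40) + 1/(31260 + 23913)) - 29573 = ((-6 - 95*(-44))/(-44) + 1/55173) - 29573 = (-(-6 + 4180)/44 + 1/55173) - 29573 = (-1/44*4174 + 1/55173) - 29573 = (-2087/22 + 1/55173) - 29573 = -115146029/1213806 - 29573 = -36011030867/1213806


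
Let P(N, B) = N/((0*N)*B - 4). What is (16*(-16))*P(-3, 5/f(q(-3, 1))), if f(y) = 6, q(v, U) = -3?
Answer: -192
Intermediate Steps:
P(N, B) = -N/4 (P(N, B) = N/(0*B - 4) = N/(0 - 4) = N/(-4) = N*(-¼) = -N/4)
(16*(-16))*P(-3, 5/f(q(-3, 1))) = (16*(-16))*(-¼*(-3)) = -256*¾ = -192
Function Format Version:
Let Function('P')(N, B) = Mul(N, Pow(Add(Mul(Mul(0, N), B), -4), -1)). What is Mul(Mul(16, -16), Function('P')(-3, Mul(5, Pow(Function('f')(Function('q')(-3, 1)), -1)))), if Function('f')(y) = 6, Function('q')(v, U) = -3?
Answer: -192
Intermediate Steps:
Function('P')(N, B) = Mul(Rational(-1, 4), N) (Function('P')(N, B) = Mul(N, Pow(Add(Mul(0, B), -4), -1)) = Mul(N, Pow(Add(0, -4), -1)) = Mul(N, Pow(-4, -1)) = Mul(N, Rational(-1, 4)) = Mul(Rational(-1, 4), N))
Mul(Mul(16, -16), Function('P')(-3, Mul(5, Pow(Function('f')(Function('q')(-3, 1)), -1)))) = Mul(Mul(16, -16), Mul(Rational(-1, 4), -3)) = Mul(-256, Rational(3, 4)) = -192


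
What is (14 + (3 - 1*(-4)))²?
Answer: 441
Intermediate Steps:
(14 + (3 - 1*(-4)))² = (14 + (3 + 4))² = (14 + 7)² = 21² = 441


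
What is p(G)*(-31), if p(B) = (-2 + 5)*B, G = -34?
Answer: 3162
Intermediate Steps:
p(B) = 3*B
p(G)*(-31) = (3*(-34))*(-31) = -102*(-31) = 3162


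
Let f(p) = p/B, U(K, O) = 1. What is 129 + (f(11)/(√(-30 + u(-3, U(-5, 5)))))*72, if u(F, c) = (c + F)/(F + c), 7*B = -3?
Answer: 129 + 1848*I*√29/29 ≈ 129.0 + 343.17*I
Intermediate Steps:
B = -3/7 (B = (⅐)*(-3) = -3/7 ≈ -0.42857)
f(p) = -7*p/3 (f(p) = p/(-3/7) = p*(-7/3) = -7*p/3)
u(F, c) = 1 (u(F, c) = (F + c)/(F + c) = 1)
129 + (f(11)/(√(-30 + u(-3, U(-5, 5)))))*72 = 129 + ((-7/3*11)/(√(-30 + 1)))*72 = 129 - 77*(-I*√29/29)/3*72 = 129 - (-77)*I*√29/87*72 = 129 + (77*I*√29/87)*72 = 129 + 1848*I*√29/29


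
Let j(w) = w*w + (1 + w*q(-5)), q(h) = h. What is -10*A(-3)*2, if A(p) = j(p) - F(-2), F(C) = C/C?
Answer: -480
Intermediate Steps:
F(C) = 1
j(w) = 1 + w² - 5*w (j(w) = w*w + (1 + w*(-5)) = w² + (1 - 5*w) = 1 + w² - 5*w)
A(p) = p² - 5*p (A(p) = (1 + p² - 5*p) - 1*1 = (1 + p² - 5*p) - 1 = p² - 5*p)
-10*A(-3)*2 = -(-30)*(-5 - 3)*2 = -(-30)*(-8)*2 = -10*24*2 = -240*2 = -480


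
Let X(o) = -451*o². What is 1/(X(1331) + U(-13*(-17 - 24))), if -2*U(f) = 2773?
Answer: -2/1597950795 ≈ -1.2516e-9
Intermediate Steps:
U(f) = -2773/2 (U(f) = -½*2773 = -2773/2)
1/(X(1331) + U(-13*(-17 - 24))) = 1/(-451*1331² - 2773/2) = 1/(-451*1771561 - 2773/2) = 1/(-798974011 - 2773/2) = 1/(-1597950795/2) = -2/1597950795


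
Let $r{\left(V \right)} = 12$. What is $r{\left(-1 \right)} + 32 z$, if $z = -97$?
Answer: $-3092$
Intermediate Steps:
$r{\left(-1 \right)} + 32 z = 12 + 32 \left(-97\right) = 12 - 3104 = -3092$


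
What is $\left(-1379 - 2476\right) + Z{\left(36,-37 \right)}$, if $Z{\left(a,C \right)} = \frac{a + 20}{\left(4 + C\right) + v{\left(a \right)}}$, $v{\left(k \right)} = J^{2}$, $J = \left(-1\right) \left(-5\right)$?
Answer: $-3862$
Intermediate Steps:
$J = 5$
$v{\left(k \right)} = 25$ ($v{\left(k \right)} = 5^{2} = 25$)
$Z{\left(a,C \right)} = \frac{20 + a}{29 + C}$ ($Z{\left(a,C \right)} = \frac{a + 20}{\left(4 + C\right) + 25} = \frac{20 + a}{29 + C}$)
$\left(-1379 - 2476\right) + Z{\left(36,-37 \right)} = \left(-1379 - 2476\right) + \frac{20 + 36}{29 - 37} = -3855 + \frac{1}{-8} \cdot 56 = -3855 - 7 = -3862$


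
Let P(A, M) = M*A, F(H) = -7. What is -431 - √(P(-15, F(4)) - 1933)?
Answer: -431 - 2*I*√457 ≈ -431.0 - 42.755*I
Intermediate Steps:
P(A, M) = A*M
-431 - √(P(-15, F(4)) - 1933) = -431 - √(-15*(-7) - 1933) = -431 - √(105 - 1933) = -431 - √(-1828) = -431 - 2*I*√457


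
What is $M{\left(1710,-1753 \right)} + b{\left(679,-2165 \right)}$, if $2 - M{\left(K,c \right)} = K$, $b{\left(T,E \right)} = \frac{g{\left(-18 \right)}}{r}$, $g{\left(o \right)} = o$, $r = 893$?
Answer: $- \frac{1525262}{893} \approx -1708.0$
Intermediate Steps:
$b{\left(T,E \right)} = - \frac{18}{893}$
$M{\left(K,c \right)} = 2 - K$
$M{\left(1710,-1753 \right)} + b{\left(679,-2165 \right)} = \left(2 - 1710\right) - \frac{18}{893} = -1708 - \frac{18}{893} = - \frac{1525262}{893}$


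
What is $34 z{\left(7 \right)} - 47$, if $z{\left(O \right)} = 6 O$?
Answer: $1381$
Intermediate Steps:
$34 z{\left(7 \right)} - 47 = 34 \cdot 6 \cdot 7 - 47 = 34 \cdot 42 - 47 = 1428 - 47 = 1381$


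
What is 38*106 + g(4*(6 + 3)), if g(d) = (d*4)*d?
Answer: 9212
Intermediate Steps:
g(d) = 4*d² (g(d) = (4*d)*d = 4*d²)
38*106 + g(4*(6 + 3)) = 38*106 + 4*(4*(6 + 3))² = 4028 + 4*(4*9)² = 4028 + 4*36² = 4028 + 4*1296 = 4028 + 5184 = 9212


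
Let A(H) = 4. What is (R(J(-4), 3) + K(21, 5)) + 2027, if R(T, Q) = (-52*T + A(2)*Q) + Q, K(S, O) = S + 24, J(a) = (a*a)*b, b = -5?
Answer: 6247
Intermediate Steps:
J(a) = -5*a² (J(a) = (a*a)*(-5) = a²*(-5) = -5*a²)
K(S, O) = 24 + S
R(T, Q) = -52*T + 5*Q (R(T, Q) = (-52*T + 4*Q) + Q = -52*T + 5*Q)
(R(J(-4), 3) + K(21, 5)) + 2027 = ((-(-260)*(-4)² + 5*3) + (24 + 21)) + 2027 = ((-(-260)*16 + 15) + 45) + 2027 = ((-52*(-80) + 15) + 45) + 2027 = ((4160 + 15) + 45) + 2027 = (4175 + 45) + 2027 = 4220 + 2027 = 6247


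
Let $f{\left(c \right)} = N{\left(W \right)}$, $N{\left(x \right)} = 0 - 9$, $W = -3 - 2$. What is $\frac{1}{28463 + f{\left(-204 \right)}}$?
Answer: $\frac{1}{28454} \approx 3.5144 \cdot 10^{-5}$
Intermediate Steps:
$W = -5$
$N{\left(x \right)} = -9$ ($N{\left(x \right)} = 0 - 9 = -9$)
$f{\left(c \right)} = -9$
$\frac{1}{28463 + f{\left(-204 \right)}} = \frac{1}{28463 - 9} = \frac{1}{28454}$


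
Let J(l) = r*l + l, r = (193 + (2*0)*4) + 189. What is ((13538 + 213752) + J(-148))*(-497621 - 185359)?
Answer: -116520485880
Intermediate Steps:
r = 382 (r = (193 + 0*4) + 189 = (193 + 0) + 189 = 193 + 189 = 382)
J(l) = 383*l (J(l) = 382*l + l = 383*l)
((13538 + 213752) + J(-148))*(-497621 - 185359) = ((13538 + 213752) + 383*(-148))*(-497621 - 185359) = (227290 - 56684)*(-682980) = 170606*(-682980) = -116520485880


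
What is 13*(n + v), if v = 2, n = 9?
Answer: 143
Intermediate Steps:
13*(n + v) = 13*(9 + 2) = 13*11 = 143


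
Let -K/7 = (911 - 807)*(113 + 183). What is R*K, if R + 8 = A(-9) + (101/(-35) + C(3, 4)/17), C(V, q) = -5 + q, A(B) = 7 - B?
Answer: -92598272/85 ≈ -1.0894e+6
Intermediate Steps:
K = -215488 (K = -7*(911 - 807)*(113 + 183) = -728*296 = -7*30784 = -215488)
R = 3008/595 (R = -8 + ((7 - 1*(-9)) + (101/(-35) + (-5 + 4)/17)) = -8 + ((7 + 9) + (101*(-1/35) - 1*1/17)) = -8 + (16 + (-101/35 - 1/17)) = -8 + (16 - 1752/595) = -8 + 7768/595 = 3008/595 ≈ 5.0555)
R*K = (3008/595)*(-215488) = -92598272/85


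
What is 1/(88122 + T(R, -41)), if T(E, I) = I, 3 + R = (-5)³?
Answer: 1/88081 ≈ 1.1353e-5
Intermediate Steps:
R = -128 (R = -3 + (-5)³ = -3 - 125 = -128)
1/(88122 + T(R, -41)) = 1/(88122 - 41) = 1/88081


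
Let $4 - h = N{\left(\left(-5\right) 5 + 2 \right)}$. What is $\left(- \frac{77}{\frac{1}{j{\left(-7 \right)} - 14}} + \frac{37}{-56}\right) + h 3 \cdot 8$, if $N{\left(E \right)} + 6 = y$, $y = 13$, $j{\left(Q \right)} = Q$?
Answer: $\frac{86483}{56} \approx 1544.3$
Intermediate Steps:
$N{\left(E \right)} = 7$ ($N{\left(E \right)} = -6 + 13 = 7$)
$h = -3$ ($h = 4 - 7 = -3$)
$\left(- \frac{77}{\frac{1}{j{\left(-7 \right)} - 14}} + \frac{37}{-56}\right) + h 3 \cdot 8 = \left(- \frac{77}{\frac{1}{-7 - 14}} + \frac{37}{-56}\right) - 3 \cdot 3 \cdot 8 = \left(- \frac{77}{\frac{1}{-21}} + 37 \left(- \frac{1}{56}\right)\right) - 72 = \left(- \frac{77}{- \frac{1}{21}} - \frac{37}{56}\right) - 72 = \left(\left(-77\right) \left(-21\right) - \frac{37}{56}\right) - 72 = \left(1617 - \frac{37}{56}\right) - 72 = \frac{90515}{56} - 72 = \frac{86483}{56}$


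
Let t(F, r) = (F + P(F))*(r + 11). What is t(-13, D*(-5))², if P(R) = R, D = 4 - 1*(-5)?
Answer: 781456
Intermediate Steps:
D = 9 (D = 4 + 5 = 9)
t(F, r) = 2*F*(11 + r) (t(F, r) = (F + F)*(r + 11) = (2*F)*(11 + r) = 2*F*(11 + r))
t(-13, D*(-5))² = (2*(-13)*(11 + 9*(-5)))² = (2*(-13)*(11 - 45))² = (2*(-13)*(-34))² = 884² = 781456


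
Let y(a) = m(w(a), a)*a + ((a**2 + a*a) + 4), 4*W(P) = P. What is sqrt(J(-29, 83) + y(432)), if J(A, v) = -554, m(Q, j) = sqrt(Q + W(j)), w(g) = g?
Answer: sqrt(372698 + 2592*sqrt(15)) ≈ 618.66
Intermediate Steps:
W(P) = P/4
m(Q, j) = sqrt(Q + j/4)
y(a) = 4 + 2*a**2 + sqrt(5)*a**(3/2)/2 (y(a) = (sqrt(a + 4*a)/2)*a + ((a**2 + a*a) + 4) = (sqrt(5*a)/2)*a + ((a**2 + a**2) + 4) = ((sqrt(5)*sqrt(a))/2)*a + (2*a**2 + 4) = (sqrt(5)*sqrt(a)/2)*a + (4 + 2*a**2) = sqrt(5)*a**(3/2)/2 + (4 + 2*a**2) = 4 + 2*a**2 + sqrt(5)*a**(3/2)/2)
sqrt(J(-29, 83) + y(432)) = sqrt(-554 + (4 + 2*432**2 + sqrt(5)*432**(3/2)/2)) = sqrt(-554 + (4 + 2*186624 + sqrt(5)*(5184*sqrt(3))/2)) = sqrt(-554 + (4 + 373248 + 2592*sqrt(15))) = sqrt(-554 + (373252 + 2592*sqrt(15))) = sqrt(372698 + 2592*sqrt(15))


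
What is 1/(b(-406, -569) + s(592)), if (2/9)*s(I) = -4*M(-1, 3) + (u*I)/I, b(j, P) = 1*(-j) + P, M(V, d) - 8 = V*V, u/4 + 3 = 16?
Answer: -1/91 ≈ -0.010989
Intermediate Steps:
u = 52 (u = -12 + 4*16 = -12 + 64 = 52)
M(V, d) = 8 + V² (M(V, d) = 8 + V*V = 8 + V²)
b(j, P) = P - j (b(j, P) = -j + P = P - j)
s(I) = 72 (s(I) = 9*(-4*(8 + (-1)²) + (52*I)/I)/2 = 9*(-4*(8 + 1) + 52)/2 = 9*(-4*9 + 52)/2 = 9*(-36 + 52)/2 = (9/2)*16 = 72)
1/(b(-406, -569) + s(592)) = 1/((-569 - 1*(-406)) + 72) = 1/((-569 + 406) + 72) = 1/(-163 + 72) = 1/(-91) = -1/91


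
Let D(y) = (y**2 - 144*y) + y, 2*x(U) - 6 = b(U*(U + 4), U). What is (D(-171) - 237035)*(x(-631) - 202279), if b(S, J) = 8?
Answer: 37084750752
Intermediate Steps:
x(U) = 7 (x(U) = 3 + (1/2)*8 = 3 + 4 = 7)
D(y) = y**2 - 143*y
(D(-171) - 237035)*(x(-631) - 202279) = (-171*(-143 - 171) - 237035)*(7 - 202279) = (-171*(-314) - 237035)*(-202272) = (53694 - 237035)*(-202272) = -183341*(-202272) = 37084750752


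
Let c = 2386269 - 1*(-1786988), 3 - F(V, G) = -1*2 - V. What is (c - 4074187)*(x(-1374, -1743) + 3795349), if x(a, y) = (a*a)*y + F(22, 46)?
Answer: -325620550782440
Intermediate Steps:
F(V, G) = 5 + V (F(V, G) = 3 - (-1*2 - V) = 3 - (-2 - V) = 3 + (2 + V) = 5 + V)
c = 4173257 (c = 2386269 + 1786988 = 4173257)
x(a, y) = 27 + y*a² (x(a, y) = (a*a)*y + (5 + 22) = a²*y + 27 = y*a² + 27 = 27 + y*a²)
(c - 4074187)*(x(-1374, -1743) + 3795349) = (4173257 - 4074187)*((27 - 1743*(-1374)²) + 3795349) = 99070*((27 - 1743*1887876) + 3795349) = 99070*((27 - 3290567868) + 3795349) = 99070*(-3290567841 + 3795349) = 99070*(-3286772492) = -325620550782440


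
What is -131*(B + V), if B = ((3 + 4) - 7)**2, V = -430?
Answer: 56330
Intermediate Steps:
B = 0 (B = (7 - 7)**2 = 0**2 = 0)
-131*(B + V) = -131*(0 - 430) = -131*(-430) = 56330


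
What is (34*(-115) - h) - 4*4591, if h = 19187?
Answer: -41461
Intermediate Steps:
(34*(-115) - h) - 4*4591 = (34*(-115) - 1*19187) - 4*4591 = (-3910 - 19187) - 18364 = -23097 - 18364 = -41461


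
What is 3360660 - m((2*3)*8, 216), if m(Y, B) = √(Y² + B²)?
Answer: 3360660 - 24*√85 ≈ 3.3604e+6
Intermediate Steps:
m(Y, B) = √(B² + Y²)
3360660 - m((2*3)*8, 216) = 3360660 - √(216² + ((2*3)*8)²) = 3360660 - √(46656 + (6*8)²) = 3360660 - √(46656 + 48²) = 3360660 - √(46656 + 2304) = 3360660 - √48960 = 3360660 - 24*√85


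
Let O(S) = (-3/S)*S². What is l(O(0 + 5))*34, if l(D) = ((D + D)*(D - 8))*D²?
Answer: 5278500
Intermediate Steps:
O(S) = -3*S
l(D) = 2*D³*(-8 + D) (l(D) = ((2*D)*(-8 + D))*D² = (2*D*(-8 + D))*D² = 2*D³*(-8 + D))
l(O(0 + 5))*34 = (2*(-3*(0 + 5))³*(-8 - 3*(0 + 5)))*34 = (2*(-3*5)³*(-8 - 3*5))*34 = (2*(-15)³*(-8 - 15))*34 = (2*(-3375)*(-23))*34 = 155250*34 = 5278500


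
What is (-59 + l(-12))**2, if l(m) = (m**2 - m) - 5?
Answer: 8464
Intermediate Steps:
l(m) = -5 + m**2 - m
(-59 + l(-12))**2 = (-59 + (-5 + (-12)**2 - 1*(-12)))**2 = (-59 + (-5 + 144 + 12))**2 = (-59 + 151)**2 = 92**2 = 8464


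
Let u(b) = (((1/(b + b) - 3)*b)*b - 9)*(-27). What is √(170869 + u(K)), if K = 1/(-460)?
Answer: √36207305491/460 ≈ 413.66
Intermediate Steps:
K = -1/460 ≈ -0.0021739
u(b) = 243 - 27*b²*(-3 + 1/(2*b)) (u(b) = (((1/(2*b) - 3)*b)*b - 9)*(-27) = (((-3 + 1/(2*b))*b)*b - 9)*(-27) = ((b*(-3 + 1/(2*b)))*b - 9)*(-27) = (b²*(-3 + 1/(2*b)) - 9)*(-27) = (-9 + b²*(-3 + 1/(2*b)))*(-27) = 243 - 27*b²*(-3 + 1/(2*b)))
√(170869 + u(K)) = √(170869 + (243 + 81*(-1/460)² - 27/2*(-1/460))) = √(170869 + (243 + 81*(1/211600) + 27/920)) = √(170869 + (243 + 81/211600 + 27/920)) = √(170869 + 51425091/211600) = √(36207305491/211600) = √36207305491/460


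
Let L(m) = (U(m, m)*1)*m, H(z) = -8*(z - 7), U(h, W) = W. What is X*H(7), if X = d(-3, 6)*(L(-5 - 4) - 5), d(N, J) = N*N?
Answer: 0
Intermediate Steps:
d(N, J) = N**2
H(z) = 56 - 8*z (H(z) = -8*(-7 + z) = 56 - 8*z)
L(m) = m**2 (L(m) = (m*1)*m = m*m = m**2)
X = 684 (X = (-3)**2*((-5 - 4)**2 - 5) = 9*((-9)**2 - 5) = 9*(81 - 5) = 9*76 = 684)
X*H(7) = 684*(56 - 8*7) = 684*(56 - 56) = 684*0 = 0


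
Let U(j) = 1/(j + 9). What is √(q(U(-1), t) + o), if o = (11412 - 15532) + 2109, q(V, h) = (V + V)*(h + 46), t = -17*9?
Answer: I*√8151/2 ≈ 45.141*I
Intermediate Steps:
U(j) = 1/(9 + j)
t = -153
q(V, h) = 2*V*(46 + h) (q(V, h) = (2*V)*(46 + h) = 2*V*(46 + h))
o = -2011 (o = -4120 + 2109 = -2011)
√(q(U(-1), t) + o) = √(2*(46 - 153)/(9 - 1) - 2011) = √(2*(-107)/8 - 2011) = √(2*(⅛)*(-107) - 2011) = √(-107/4 - 2011) = √(-8151/4) = I*√8151/2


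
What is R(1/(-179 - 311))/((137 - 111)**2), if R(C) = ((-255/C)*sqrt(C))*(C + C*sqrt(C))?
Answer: 51/66248 - 51*I*sqrt(10)/9464 ≈ 0.00076983 - 0.017041*I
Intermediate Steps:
R(C) = -255*(C + C**(3/2))/sqrt(C) (R(C) = (-255/sqrt(C))*(C + C**(3/2)) = -255*(C + C**(3/2))/sqrt(C))
R(1/(-179 - 311))/((137 - 111)**2) = (-255/(-179 - 311) - 255*I*sqrt(10)/70)/((137 - 111)**2) = (-255/(-490) - 255*I*sqrt(10)/70)/(26**2) = (-255*(-1/490) - 51*I*sqrt(10)/14)/676 = (51/98 - 51*I*sqrt(10)/14)*(1/676) = 51/66248 - 51*I*sqrt(10)/9464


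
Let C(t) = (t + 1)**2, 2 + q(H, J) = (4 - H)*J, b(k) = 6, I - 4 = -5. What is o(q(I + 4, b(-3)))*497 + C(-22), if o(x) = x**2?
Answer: 8393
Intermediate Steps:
I = -1 (I = 4 - 5 = -1)
q(H, J) = -2 + J*(4 - H) (q(H, J) = -2 + (4 - H)*J = -2 + J*(4 - H))
C(t) = (1 + t)**2
o(q(I + 4, b(-3)))*497 + C(-22) = (-2 + 4*6 - 1*(-1 + 4)*6)**2*497 + (1 - 22)**2 = (-2 + 24 - 1*3*6)**2*497 + (-21)**2 = (-2 + 24 - 18)**2*497 + 441 = 4**2*497 + 441 = 16*497 + 441 = 7952 + 441 = 8393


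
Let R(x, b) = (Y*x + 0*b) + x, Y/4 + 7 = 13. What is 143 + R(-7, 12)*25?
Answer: -4232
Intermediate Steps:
Y = 24 (Y = -28 + 4*13 = -28 + 52 = 24)
R(x, b) = 25*x (R(x, b) = (24*x + 0*b) + x = (24*x + 0) + x = 24*x + x = 25*x)
143 + R(-7, 12)*25 = 143 + (25*(-7))*25 = 143 - 175*25 = 143 - 4375 = -4232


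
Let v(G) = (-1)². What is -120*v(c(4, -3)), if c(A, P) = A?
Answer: -120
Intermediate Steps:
v(G) = 1
-120*v(c(4, -3)) = -120*1 = -120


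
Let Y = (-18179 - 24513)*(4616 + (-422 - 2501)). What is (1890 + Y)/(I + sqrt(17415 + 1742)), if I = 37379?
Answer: -1350796059707/698585242 + 36137833*sqrt(19157)/698585242 ≈ -1926.5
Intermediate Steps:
Y = -72277556 (Y = -42692*(4616 - 2923) = -42692*1693 = -72277556)
(1890 + Y)/(I + sqrt(17415 + 1742)) = (1890 - 72277556)/(37379 + sqrt(17415 + 1742)) = -72275666/(37379 + sqrt(19157))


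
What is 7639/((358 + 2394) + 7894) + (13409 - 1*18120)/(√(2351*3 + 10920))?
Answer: 7639/10646 - 4711*√1997/5991 ≈ -34.423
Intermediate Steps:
7639/((358 + 2394) + 7894) + (13409 - 1*18120)/(√(2351*3 + 10920)) = 7639/(2752 + 7894) + (13409 - 18120)/(√(7053 + 10920)) = 7639/10646 - 4711*√1997/5991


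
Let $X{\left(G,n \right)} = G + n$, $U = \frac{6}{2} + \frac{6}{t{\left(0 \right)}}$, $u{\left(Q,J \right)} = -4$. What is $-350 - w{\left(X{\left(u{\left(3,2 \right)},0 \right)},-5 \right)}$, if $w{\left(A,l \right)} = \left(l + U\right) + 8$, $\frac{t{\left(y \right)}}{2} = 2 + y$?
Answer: $- \frac{715}{2} \approx -357.5$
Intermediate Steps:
$t{\left(y \right)} = 4 + 2 y$ ($t{\left(y \right)} = 2 \left(2 + y\right) = 4 + 2 y$)
$U = \frac{9}{2}$ ($U = \frac{6}{2} + \frac{6}{4 + 2 \cdot 0} = 6 \cdot \frac{1}{2} + \frac{6}{4 + 0} = 3 + \frac{6}{4} = 3 + 6 \cdot \frac{1}{4} = 3 + \frac{3}{2} = \frac{9}{2} \approx 4.5$)
$w{\left(A,l \right)} = \frac{25}{2} + l$ ($w{\left(A,l \right)} = \left(l + \frac{9}{2}\right) + 8 = \left(\frac{9}{2} + l\right) + 8 = \frac{25}{2} + l$)
$-350 - w{\left(X{\left(u{\left(3,2 \right)},0 \right)},-5 \right)} = -350 - \left(\frac{25}{2} - 5\right) = -350 - \frac{15}{2} = - \frac{715}{2}$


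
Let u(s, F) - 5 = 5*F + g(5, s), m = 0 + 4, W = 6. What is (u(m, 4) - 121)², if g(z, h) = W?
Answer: 8100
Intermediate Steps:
g(z, h) = 6
m = 4
u(s, F) = 11 + 5*F (u(s, F) = 5 + (5*F + 6) = 5 + (6 + 5*F) = 11 + 5*F)
(u(m, 4) - 121)² = ((11 + 5*4) - 121)² = ((11 + 20) - 121)² = (31 - 121)² = (-90)² = 8100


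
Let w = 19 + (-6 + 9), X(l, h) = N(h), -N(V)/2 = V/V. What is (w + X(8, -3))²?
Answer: 400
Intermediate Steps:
N(V) = -2 (N(V) = -2*V/V = -2*1 = -2)
X(l, h) = -2
w = 22 (w = 19 + 3 = 22)
(w + X(8, -3))² = (22 - 2)² = 20² = 400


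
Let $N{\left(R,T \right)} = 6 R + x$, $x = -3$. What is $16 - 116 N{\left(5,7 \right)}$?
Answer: $-3116$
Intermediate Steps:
$N{\left(R,T \right)} = -3 + 6 R$ ($N{\left(R,T \right)} = 6 R - 3 = -3 + 6 R$)
$16 - 116 N{\left(5,7 \right)} = 16 - 116 \left(-3 + 6 \cdot 5\right) = 16 - 116 \left(-3 + 30\right) = 16 - 3132 = -3116$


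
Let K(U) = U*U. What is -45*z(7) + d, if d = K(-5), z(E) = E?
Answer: -290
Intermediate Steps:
K(U) = U²
d = 25 (d = (-5)² = 25)
-45*z(7) + d = -45*7 + 25 = -315 + 25 = -290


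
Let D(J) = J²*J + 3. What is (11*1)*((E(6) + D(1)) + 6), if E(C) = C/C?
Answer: 121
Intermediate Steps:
D(J) = 3 + J³ (D(J) = J³ + 3 = 3 + J³)
E(C) = 1
(11*1)*((E(6) + D(1)) + 6) = (11*1)*((1 + (3 + 1³)) + 6) = 11*((1 + (3 + 1)) + 6) = 11*((1 + 4) + 6) = 11*(5 + 6) = 11*11 = 121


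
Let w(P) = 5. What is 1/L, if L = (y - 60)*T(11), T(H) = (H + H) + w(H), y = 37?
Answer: -1/621 ≈ -0.0016103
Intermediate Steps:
T(H) = 5 + 2*H (T(H) = (H + H) + 5 = 2*H + 5 = 5 + 2*H)
L = -621 (L = (37 - 60)*(5 + 2*11) = -23*(5 + 22) = -23*27 = -621)
1/L = 1/(-621) = -1/621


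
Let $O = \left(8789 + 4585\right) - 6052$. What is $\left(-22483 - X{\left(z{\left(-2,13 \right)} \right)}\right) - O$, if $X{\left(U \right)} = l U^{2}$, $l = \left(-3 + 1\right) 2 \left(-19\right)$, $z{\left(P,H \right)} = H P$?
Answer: $-81181$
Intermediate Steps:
$l = 76$ ($l = \left(-2\right) 2 \left(-19\right) = \left(-4\right) \left(-19\right) = 76$)
$O = 7322$ ($O = 13374 - 6052 = 7322$)
$X{\left(U \right)} = 76 U^{2}$
$\left(-22483 - X{\left(z{\left(-2,13 \right)} \right)}\right) - O = \left(-22483 - 76 \left(13 \left(-2\right)\right)^{2}\right) - 7322 = \left(-22483 - 76 \left(-26\right)^{2}\right) - 7322 = \left(-22483 - 76 \cdot 676\right) - 7322 = \left(-22483 - 51376\right) - 7322 = -73859 - 7322 = -81181$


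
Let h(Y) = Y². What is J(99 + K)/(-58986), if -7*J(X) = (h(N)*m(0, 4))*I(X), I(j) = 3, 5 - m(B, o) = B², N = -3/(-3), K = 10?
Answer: 5/137634 ≈ 3.6328e-5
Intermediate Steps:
N = 1 (N = -3*(-⅓) = 1)
m(B, o) = 5 - B²
J(X) = -15/7 (J(X) = -1²*(5 - 1*0²)*3/7 = -1*(5 - 1*0)*3/7 = -1*(5 + 0)*3/7 = -1*5*3/7 = -5*3/7 = -⅐*15 = -15/7)
J(99 + K)/(-58986) = -15/7/(-58986) = -15/7*(-1/58986) = 5/137634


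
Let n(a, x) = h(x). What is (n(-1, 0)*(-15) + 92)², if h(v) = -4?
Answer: 23104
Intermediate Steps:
n(a, x) = -4
(n(-1, 0)*(-15) + 92)² = (-4*(-15) + 92)² = (60 + 92)² = 152² = 23104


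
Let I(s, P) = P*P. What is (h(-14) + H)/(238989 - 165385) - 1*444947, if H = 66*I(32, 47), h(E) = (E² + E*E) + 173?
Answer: -32749732629/73604 ≈ -4.4495e+5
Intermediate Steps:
I(s, P) = P²
h(E) = 173 + 2*E² (h(E) = (E² + E²) + 173 = 2*E² + 173 = 173 + 2*E²)
H = 145794 (H = 66*47² = 66*2209 = 145794)
(h(-14) + H)/(238989 - 165385) - 1*444947 = ((173 + 2*(-14)²) + 145794)/(238989 - 165385) - 1*444947 = ((173 + 2*196) + 145794)/73604 - 444947 = ((173 + 392) + 145794)*(1/73604) - 444947 = (565 + 145794)*(1/73604) - 444947 = 146359*(1/73604) - 444947 = 146359/73604 - 444947 = -32749732629/73604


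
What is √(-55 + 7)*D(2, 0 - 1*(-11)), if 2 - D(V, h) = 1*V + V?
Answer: -8*I*√3 ≈ -13.856*I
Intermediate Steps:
D(V, h) = 2 - 2*V (D(V, h) = 2 - (1*V + V) = 2 - (V + V) = 2 - 2*V)
√(-55 + 7)*D(2, 0 - 1*(-11)) = √(-55 + 7)*(2 - 2*2) = √(-48)*(2 - 4) = (4*I*√3)*(-2) = -8*I*√3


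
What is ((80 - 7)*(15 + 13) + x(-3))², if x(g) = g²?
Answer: 4214809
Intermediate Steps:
((80 - 7)*(15 + 13) + x(-3))² = ((80 - 7)*(15 + 13) + (-3)²)² = (73*28 + 9)² = (2044 + 9)² = 2053² = 4214809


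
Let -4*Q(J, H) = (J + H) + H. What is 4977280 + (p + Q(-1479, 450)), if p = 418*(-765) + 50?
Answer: 18630819/4 ≈ 4.6577e+6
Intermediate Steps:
Q(J, H) = -H/2 - J/4 (Q(J, H) = -((J + H) + H)/4 = -((H + J) + H)/4 = -(J + 2*H)/4 = -H/2 - J/4)
p = -319720 (p = -319770 + 50 = -319720)
4977280 + (p + Q(-1479, 450)) = 4977280 + (-319720 + (-½*450 - ¼*(-1479))) = 4977280 + (-319720 + (-225 + 1479/4)) = 4977280 + (-319720 + 579/4) = 4977280 - 1278301/4 = 18630819/4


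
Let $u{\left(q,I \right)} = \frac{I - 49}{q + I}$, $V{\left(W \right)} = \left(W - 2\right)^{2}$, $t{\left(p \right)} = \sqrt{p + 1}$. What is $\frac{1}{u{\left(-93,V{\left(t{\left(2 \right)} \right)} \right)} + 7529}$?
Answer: $\frac{78589}{591734699} - \frac{\sqrt{3}}{2366938796} \approx 0.00013281$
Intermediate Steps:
$t{\left(p \right)} = \sqrt{1 + p}$
$V{\left(W \right)} = \left(-2 + W\right)^{2}$
$u{\left(q,I \right)} = \frac{-49 + I}{I + q}$
$\frac{1}{u{\left(-93,V{\left(t{\left(2 \right)} \right)} \right)} + 7529} = \frac{1}{\frac{-49 + \left(-2 + \sqrt{1 + 2}\right)^{2}}{\left(-2 + \sqrt{1 + 2}\right)^{2} - 93} + 7529} = \frac{1}{\frac{-49 + \left(-2 + \sqrt{3}\right)^{2}}{\left(-2 + \sqrt{3}\right)^{2} - 93} + 7529} = \frac{1}{\frac{-49 + \left(-2 + \sqrt{3}\right)^{2}}{-93 + \left(-2 + \sqrt{3}\right)^{2}} + 7529} = \frac{1}{7529 + \frac{-49 + \left(-2 + \sqrt{3}\right)^{2}}{-93 + \left(-2 + \sqrt{3}\right)^{2}}}$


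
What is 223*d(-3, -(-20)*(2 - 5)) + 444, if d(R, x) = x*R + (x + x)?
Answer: 13824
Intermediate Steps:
d(R, x) = 2*x + R*x (d(R, x) = R*x + 2*x = 2*x + R*x)
223*d(-3, -(-20)*(2 - 5)) + 444 = 223*((-(-20)*(2 - 5))*(2 - 3)) + 444 = 223*(-(-20)*(-3)*(-1)) + 444 = 223*(-5*12*(-1)) + 444 = 223*(-60*(-1)) + 444 = 223*60 + 444 = 13380 + 444 = 13824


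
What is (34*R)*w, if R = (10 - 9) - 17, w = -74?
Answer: 40256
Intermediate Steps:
R = -16 (R = 1 - 17 = -16)
(34*R)*w = (34*(-16))*(-74) = -544*(-74) = 40256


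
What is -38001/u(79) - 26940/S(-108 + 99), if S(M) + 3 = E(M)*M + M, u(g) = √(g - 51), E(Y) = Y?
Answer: -8980/23 - 38001*√7/14 ≈ -7571.9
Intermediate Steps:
u(g) = √(-51 + g)
S(M) = -3 + M + M² (S(M) = -3 + (M*M + M) = -3 + (M² + M) = -3 + (M + M²) = -3 + M + M²)
-38001/u(79) - 26940/S(-108 + 99) = -38001/√(-51 + 79) - 26940/(-3 + (-108 + 99) + (-108 + 99)²) = -38001*√7/14 - 26940/(-3 - 9 + (-9)²) = -38001*√7/14 - 26940/(-3 - 9 + 81) = -38001*√7/14 - 26940/69 = -38001*√7/14 - 26940*1/69 = -38001*√7/14 - 8980/23 = -8980/23 - 38001*√7/14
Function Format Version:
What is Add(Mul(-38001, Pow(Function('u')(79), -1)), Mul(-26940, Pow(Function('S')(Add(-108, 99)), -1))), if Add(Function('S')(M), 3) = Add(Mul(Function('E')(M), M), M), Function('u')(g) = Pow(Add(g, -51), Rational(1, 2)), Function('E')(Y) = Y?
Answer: Add(Rational(-8980, 23), Mul(Rational(-38001, 14), Pow(7, Rational(1, 2)))) ≈ -7571.9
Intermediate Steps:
Function('u')(g) = Pow(Add(-51, g), Rational(1, 2))
Function('S')(M) = Add(-3, M, Pow(M, 2)) (Function('S')(M) = Add(-3, Add(Mul(M, M), M)) = Add(-3, Add(Pow(M, 2), M)) = Add(-3, Add(M, Pow(M, 2))) = Add(-3, M, Pow(M, 2)))
Add(Mul(-38001, Pow(Function('u')(79), -1)), Mul(-26940, Pow(Function('S')(Add(-108, 99)), -1))) = Add(Mul(-38001, Pow(Pow(Add(-51, 79), Rational(1, 2)), -1)), Mul(-26940, Pow(Add(-3, Add(-108, 99), Pow(Add(-108, 99), 2)), -1))) = Add(Mul(-38001, Pow(Pow(28, Rational(1, 2)), -1)), Mul(-26940, Pow(Add(-3, -9, Pow(-9, 2)), -1))) = Add(Mul(-38001, Pow(Mul(2, Pow(7, Rational(1, 2))), -1)), Mul(-26940, Pow(Add(-3, -9, 81), -1))) = Add(Mul(-38001, Mul(Rational(1, 14), Pow(7, Rational(1, 2)))), Mul(-26940, Pow(69, -1))) = Add(Mul(Rational(-38001, 14), Pow(7, Rational(1, 2))), Mul(-26940, Rational(1, 69))) = Add(Mul(Rational(-38001, 14), Pow(7, Rational(1, 2))), Rational(-8980, 23)) = Add(Rational(-8980, 23), Mul(Rational(-38001, 14), Pow(7, Rational(1, 2))))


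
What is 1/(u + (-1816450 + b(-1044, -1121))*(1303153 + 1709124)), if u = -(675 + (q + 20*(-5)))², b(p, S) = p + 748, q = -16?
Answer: -1/5472542503123 ≈ -1.8273e-13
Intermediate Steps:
b(p, S) = 748 + p
u = -312481 (u = -(675 + (-16 + 20*(-5)))² = -(675 + (-16 - 100))² = -(675 - 116)² = -1*559² = -1*312481 = -312481)
1/(u + (-1816450 + b(-1044, -1121))*(1303153 + 1709124)) = 1/(-312481 + (-1816450 + (748 - 1044))*(1303153 + 1709124)) = 1/(-312481 + (-1816450 - 296)*3012277) = 1/(-312481 - 1816746*3012277) = 1/(-312481 - 5472542190642) = 1/(-5472542503123) = -1/5472542503123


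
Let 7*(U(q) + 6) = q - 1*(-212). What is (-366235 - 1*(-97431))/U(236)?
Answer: -134402/29 ≈ -4634.6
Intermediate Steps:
U(q) = 170/7 + q/7 (U(q) = -6 + (q - 1*(-212))/7 = -6 + (q + 212)/7 = -6 + (212 + q)/7 = -6 + (212/7 + q/7) = 170/7 + q/7)
(-366235 - 1*(-97431))/U(236) = (-366235 - 1*(-97431))/(170/7 + (1/7)*236) = (-366235 + 97431)/(170/7 + 236/7) = -268804/58 = -268804*1/58 = -134402/29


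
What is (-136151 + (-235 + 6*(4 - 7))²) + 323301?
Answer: 251159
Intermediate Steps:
(-136151 + (-235 + 6*(4 - 7))²) + 323301 = (-136151 + (-235 + 6*(-3))²) + 323301 = (-136151 + (-235 - 18)²) + 323301 = (-136151 + (-253)²) + 323301 = (-136151 + 64009) + 323301 = -72142 + 323301 = 251159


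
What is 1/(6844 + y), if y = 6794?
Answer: 1/13638 ≈ 7.3325e-5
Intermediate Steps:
1/(6844 + y) = 1/(6844 + 6794) = 1/13638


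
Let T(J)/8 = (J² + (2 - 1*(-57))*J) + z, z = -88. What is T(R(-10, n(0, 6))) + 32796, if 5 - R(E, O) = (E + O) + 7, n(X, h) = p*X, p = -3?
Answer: 36380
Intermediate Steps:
n(X, h) = -3*X
R(E, O) = -2 - E - O (R(E, O) = 5 - ((E + O) + 7) = 5 - (7 + E + O) = 5 + (-7 - E - O) = -2 - E - O)
T(J) = -704 + 8*J² + 472*J (T(J) = 8*((J² + (2 - 1*(-57))*J) - 88) = 8*((J² + (2 + 57)*J) - 88) = 8*((J² + 59*J) - 88) = 8*(-88 + J² + 59*J) = -704 + 8*J² + 472*J)
T(R(-10, n(0, 6))) + 32796 = (-704 + 8*(-2 - 1*(-10) - (-3)*0)² + 472*(-2 - 1*(-10) - (-3)*0)) + 32796 = (-704 + 8*(-2 + 10 - 1*0)² + 472*(-2 + 10 - 1*0)) + 32796 = (-704 + 8*(-2 + 10 + 0)² + 472*(-2 + 10 + 0)) + 32796 = (-704 + 8*8² + 472*8) + 32796 = (-704 + 8*64 + 3776) + 32796 = (-704 + 512 + 3776) + 32796 = 3584 + 32796 = 36380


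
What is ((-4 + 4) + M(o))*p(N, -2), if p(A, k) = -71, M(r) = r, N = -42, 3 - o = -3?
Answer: -426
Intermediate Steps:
o = 6 (o = 3 - 1*(-3) = 3 + 3 = 6)
((-4 + 4) + M(o))*p(N, -2) = ((-4 + 4) + 6)*(-71) = (0 + 6)*(-71) = 6*(-71) = -426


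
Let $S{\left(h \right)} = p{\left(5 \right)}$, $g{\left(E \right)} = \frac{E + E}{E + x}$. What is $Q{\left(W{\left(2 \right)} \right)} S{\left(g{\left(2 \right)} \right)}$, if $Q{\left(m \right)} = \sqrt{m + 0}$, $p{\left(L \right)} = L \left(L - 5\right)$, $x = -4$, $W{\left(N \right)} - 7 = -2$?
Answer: $0$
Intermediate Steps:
$W{\left(N \right)} = 5$ ($W{\left(N \right)} = 7 - 2 = 5$)
$p{\left(L \right)} = L \left(-5 + L\right)$
$g{\left(E \right)} = \frac{2 E}{-4 + E}$ ($g{\left(E \right)} = \frac{E + E}{E - 4} = \frac{2 E}{-4 + E}$)
$S{\left(h \right)} = 0$ ($S{\left(h \right)} = 5 \left(-5 + 5\right) = 5 \cdot 0 = 0$)
$Q{\left(m \right)} = \sqrt{m}$
$Q{\left(W{\left(2 \right)} \right)} S{\left(g{\left(2 \right)} \right)} = \sqrt{5} \cdot 0 = 0$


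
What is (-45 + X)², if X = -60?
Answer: 11025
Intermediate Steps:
(-45 + X)² = (-45 - 60)² = (-105)² = 11025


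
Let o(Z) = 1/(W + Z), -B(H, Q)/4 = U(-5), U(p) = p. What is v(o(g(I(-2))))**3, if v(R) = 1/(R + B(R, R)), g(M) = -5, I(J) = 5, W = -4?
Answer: 729/5735339 ≈ 0.00012711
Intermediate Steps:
B(H, Q) = 20 (B(H, Q) = -4*(-5) = 20)
o(Z) = 1/(-4 + Z)
v(R) = 1/(20 + R) (v(R) = 1/(R + 20) = 1/(20 + R))
v(o(g(I(-2))))**3 = (1/(20 + 1/(-4 - 5)))**3 = (1/(20 + 1/(-9)))**3 = (1/(20 - 1/9))**3 = (1/(179/9))**3 = (9/179)**3 = 729/5735339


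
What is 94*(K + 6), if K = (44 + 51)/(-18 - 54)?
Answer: 15839/36 ≈ 439.97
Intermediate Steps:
K = -95/72 (K = 95/(-72) = 95*(-1/72) = -95/72 ≈ -1.3194)
94*(K + 6) = 94*(-95/72 + 6) = 94*(337/72) = 15839/36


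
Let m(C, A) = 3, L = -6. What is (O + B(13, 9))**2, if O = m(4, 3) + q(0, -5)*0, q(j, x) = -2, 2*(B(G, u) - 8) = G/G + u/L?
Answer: 1849/16 ≈ 115.56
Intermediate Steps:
B(G, u) = 17/2 - u/12 (B(G, u) = 8 + (G/G + u/(-6))/2 = 8 + (1 + u*(-1/6))/2 = 8 + (1 - u/6)/2 = 8 + (1/2 - u/12) = 17/2 - u/12)
O = 3 (O = 3 - 2*0 = 3 + 0 = 3)
(O + B(13, 9))**2 = (3 + (17/2 - 1/12*9))**2 = (3 + (17/2 - 3/4))**2 = (3 + 31/4)**2 = (43/4)**2 = 1849/16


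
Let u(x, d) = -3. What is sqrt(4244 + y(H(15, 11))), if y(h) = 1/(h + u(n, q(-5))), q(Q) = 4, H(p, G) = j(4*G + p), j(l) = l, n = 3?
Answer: sqrt(3327310)/28 ≈ 65.146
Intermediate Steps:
H(p, G) = p + 4*G (H(p, G) = 4*G + p = p + 4*G)
y(h) = 1/(-3 + h) (y(h) = 1/(h - 3) = 1/(-3 + h))
sqrt(4244 + y(H(15, 11))) = sqrt(4244 + 1/(-3 + (15 + 4*11))) = sqrt(4244 + 1/(-3 + (15 + 44))) = sqrt(4244 + 1/(-3 + 59)) = sqrt(4244 + 1/56) = sqrt(237665/56) = sqrt(3327310)/28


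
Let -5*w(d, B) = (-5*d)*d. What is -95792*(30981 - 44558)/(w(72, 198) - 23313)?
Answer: -1300567984/18129 ≈ -71740.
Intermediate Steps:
w(d, B) = d² (w(d, B) = -(-5*d)*d/5 = -(-1)*d² = d²)
-95792*(30981 - 44558)/(w(72, 198) - 23313) = -95792*(30981 - 44558)/(72² - 23313) = -95792*(-13577/(5184 - 23313)) = -95792/((-18129*(-1/13577))) = -95792/18129/13577 = -95792*13577/18129 = -1300567984/18129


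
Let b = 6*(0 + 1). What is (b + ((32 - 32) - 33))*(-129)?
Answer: 3483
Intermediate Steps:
b = 6 (b = 6*1 = 6)
(b + ((32 - 32) - 33))*(-129) = (6 + ((32 - 32) - 33))*(-129) = (6 + (0 - 33))*(-129) = (6 - 33)*(-129) = -27*(-129) = 3483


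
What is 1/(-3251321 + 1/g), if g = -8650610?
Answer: -8650610/28125909955811 ≈ -3.0757e-7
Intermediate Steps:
1/(-3251321 + 1/g) = 1/(-3251321 + 1/(-8650610)) = 1/(-3251321 - 1/8650610) = 1/(-28125909955811/8650610) = -8650610/28125909955811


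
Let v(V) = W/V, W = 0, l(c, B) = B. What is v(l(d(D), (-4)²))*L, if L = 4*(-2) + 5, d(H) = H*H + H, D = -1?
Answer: 0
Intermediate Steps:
d(H) = H + H² (d(H) = H² + H = H + H²)
L = -3 (L = -8 + 5 = -3)
v(V) = 0 (v(V) = 0/V = 0)
v(l(d(D), (-4)²))*L = 0*(-3) = 0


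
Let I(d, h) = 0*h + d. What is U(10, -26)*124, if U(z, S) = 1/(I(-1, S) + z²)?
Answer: 124/99 ≈ 1.2525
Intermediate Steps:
I(d, h) = d (I(d, h) = 0 + d = d)
U(z, S) = 1/(-1 + z²)
U(10, -26)*124 = 124/(-1 + 10²) = 124/(-1 + 100) = 124/99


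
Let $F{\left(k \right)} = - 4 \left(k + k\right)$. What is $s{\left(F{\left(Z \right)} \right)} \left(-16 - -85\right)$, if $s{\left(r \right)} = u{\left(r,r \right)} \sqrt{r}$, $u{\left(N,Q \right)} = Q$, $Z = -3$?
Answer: $3312 \sqrt{6} \approx 8112.7$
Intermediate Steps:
$F{\left(k \right)} = - 8 k$ ($F{\left(k \right)} = - 4 \cdot 2 k = - 8 k$)
$s{\left(r \right)} = r^{\frac{3}{2}}$ ($s{\left(r \right)} = r \sqrt{r} = r^{\frac{3}{2}}$)
$s{\left(F{\left(Z \right)} \right)} \left(-16 - -85\right) = \left(\left(-8\right) \left(-3\right)\right)^{\frac{3}{2}} \left(-16 - -85\right) = 24^{\frac{3}{2}} \left(-16 + 85\right) = 48 \sqrt{6} \cdot 69 = 3312 \sqrt{6}$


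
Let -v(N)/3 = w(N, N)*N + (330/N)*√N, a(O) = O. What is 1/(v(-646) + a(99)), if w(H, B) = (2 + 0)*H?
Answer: -269575477/674962270749519 - 55*I*√646/224987423583173 ≈ -3.9939e-7 - 6.2133e-12*I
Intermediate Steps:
w(H, B) = 2*H
v(N) = -990/√N - 6*N² (v(N) = -3*((2*N)*N + (330/N)*√N) = -3*(2*N² + 330/√N) = -990/√N - 6*N²)
1/(v(-646) + a(99)) = 1/((-(-495)*I*√646/323 - 6*(-646)²) + 99) = 1/((-(-495)*I*√646/323 - 6*417316) + 99) = 1/((495*I*√646/323 - 2503896) + 99) = 1/((-2503896 + 495*I*√646/323) + 99) = 1/(-2503797 + 495*I*√646/323)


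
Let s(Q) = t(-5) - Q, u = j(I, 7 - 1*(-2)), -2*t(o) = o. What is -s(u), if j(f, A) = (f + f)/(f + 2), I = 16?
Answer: -13/18 ≈ -0.72222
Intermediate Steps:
t(o) = -o/2
j(f, A) = 2*f/(2 + f) (j(f, A) = (2*f)/(2 + f) = 2*f/(2 + f))
u = 16/9 (u = 2*16/(2 + 16) = 2*16/18 = 2*16*(1/18) = 16/9 ≈ 1.7778)
s(Q) = 5/2 - Q (s(Q) = -½*(-5) - Q = 5/2 - Q)
-s(u) = -(5/2 - 1*16/9) = -(5/2 - 16/9) = -1*13/18 = -13/18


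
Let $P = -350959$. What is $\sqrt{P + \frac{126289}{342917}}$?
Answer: $\frac{i \sqrt{41269951598569538}}{342917} \approx 592.42 i$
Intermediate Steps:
$\sqrt{P + \frac{126289}{342917}} = \sqrt{-350959 + \frac{126289}{342917}} = \sqrt{- \frac{120349681114}{342917}} = \frac{i \sqrt{41269951598569538}}{342917}$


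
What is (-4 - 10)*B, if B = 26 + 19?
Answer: -630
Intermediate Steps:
B = 45
(-4 - 10)*B = (-4 - 10)*45 = -14*45 = -630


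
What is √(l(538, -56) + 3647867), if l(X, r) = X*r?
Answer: 3*√401971 ≈ 1902.0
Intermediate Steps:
√(l(538, -56) + 3647867) = √(538*(-56) + 3647867) = √(-30128 + 3647867) = √3617739 = 3*√401971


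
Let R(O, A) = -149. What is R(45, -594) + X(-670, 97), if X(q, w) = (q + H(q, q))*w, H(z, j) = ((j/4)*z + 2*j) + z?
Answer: 10625716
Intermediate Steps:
H(z, j) = z + 2*j + j*z/4 (H(z, j) = ((j*(¼))*z + 2*j) + z = ((j/4)*z + 2*j) + z = (j*z/4 + 2*j) + z = (2*j + j*z/4) + z = z + 2*j + j*z/4)
X(q, w) = w*(4*q + q²/4) (X(q, w) = (q + (q + 2*q + q*q/4))*w = (q + (q + 2*q + q²/4))*w = (q + (3*q + q²/4))*w = (4*q + q²/4)*w = w*(4*q + q²/4))
R(45, -594) + X(-670, 97) = -149 + (¼)*(-670)*97*(16 - 670) = -149 + (¼)*(-670)*97*(-654) = -149 + 10625865 = 10625716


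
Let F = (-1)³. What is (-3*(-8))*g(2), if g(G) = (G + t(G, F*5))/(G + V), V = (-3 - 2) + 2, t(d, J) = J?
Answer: 72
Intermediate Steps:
F = -1
V = -3 (V = -5 + 2 = -3)
g(G) = (-5 + G)/(-3 + G) (g(G) = (G - 1*5)/(G - 3) = (G - 5)/(-3 + G) = (-5 + G)/(-3 + G))
(-3*(-8))*g(2) = (-3*(-8))*((-5 + 2)/(-3 + 2)) = 24*(-3/(-1)) = 24*(-1*(-3)) = 24*3 = 72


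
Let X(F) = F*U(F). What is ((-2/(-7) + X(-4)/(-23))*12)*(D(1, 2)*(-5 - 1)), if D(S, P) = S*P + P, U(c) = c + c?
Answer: 51264/161 ≈ 318.41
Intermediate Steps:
U(c) = 2*c
X(F) = 2*F² (X(F) = F*(2*F) = 2*F²)
D(S, P) = P + P*S (D(S, P) = P*S + P = P + P*S)
((-2/(-7) + X(-4)/(-23))*12)*(D(1, 2)*(-5 - 1)) = ((-2/(-7) + (2*(-4)²)/(-23))*12)*((2*(1 + 1))*(-5 - 1)) = ((-2*(-⅐) + (2*16)*(-1/23))*12)*((2*2)*(-6)) = ((2/7 + 32*(-1/23))*12)*(4*(-6)) = ((2/7 - 32/23)*12)*(-24) = -178/161*12*(-24) = -2136/161*(-24) = 51264/161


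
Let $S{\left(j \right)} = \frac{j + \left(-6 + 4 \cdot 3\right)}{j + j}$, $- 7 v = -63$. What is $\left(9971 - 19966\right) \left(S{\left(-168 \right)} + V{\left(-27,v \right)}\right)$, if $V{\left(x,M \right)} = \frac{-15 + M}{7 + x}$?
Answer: $- \frac{437781}{56} \approx -7817.5$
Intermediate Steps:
$v = 9$ ($v = \left(- \frac{1}{7}\right) \left(-63\right) = 9$)
$S{\left(j \right)} = \frac{6 + j}{2 j}$ ($S{\left(j \right)} = \frac{j + \left(-6 + 12\right)}{2 j} = \left(j + 6\right) \frac{1}{2 j} = \left(6 + j\right) \frac{1}{2 j} = \frac{6 + j}{2 j}$)
$V{\left(x,M \right)} = \frac{-15 + M}{7 + x}$
$\left(9971 - 19966\right) \left(S{\left(-168 \right)} + V{\left(-27,v \right)}\right) = \left(9971 - 19966\right) \left(\frac{6 - 168}{2 \left(-168\right)} + \frac{-15 + 9}{7 - 27}\right) = - 9995 \left(\frac{1}{2} \left(- \frac{1}{168}\right) \left(-162\right) + \frac{1}{-20} \left(-6\right)\right) = - 9995 \left(\frac{27}{56} - - \frac{3}{10}\right) = - 9995 \left(\frac{27}{56} + \frac{3}{10}\right) = \left(-9995\right) \frac{219}{280} = - \frac{437781}{56}$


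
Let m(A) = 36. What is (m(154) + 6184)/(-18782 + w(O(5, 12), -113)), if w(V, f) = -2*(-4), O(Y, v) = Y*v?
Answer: -3110/9387 ≈ -0.33131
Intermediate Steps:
w(V, f) = 8
(m(154) + 6184)/(-18782 + w(O(5, 12), -113)) = (36 + 6184)/(-18782 + 8) = 6220/(-18774) = 6220*(-1/18774) = -3110/9387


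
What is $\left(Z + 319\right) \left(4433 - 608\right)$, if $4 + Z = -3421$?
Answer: $-11880450$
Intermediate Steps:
$Z = -3425$ ($Z = -4 - 3421 = -3425$)
$\left(Z + 319\right) \left(4433 - 608\right) = \left(-3425 + 319\right) \left(4433 - 608\right) = \left(-3106\right) 3825 = -11880450$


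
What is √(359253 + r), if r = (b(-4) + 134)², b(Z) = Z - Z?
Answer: √377209 ≈ 614.17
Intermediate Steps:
b(Z) = 0
r = 17956 (r = (0 + 134)² = 134² = 17956)
√(359253 + r) = √(359253 + 17956) = √377209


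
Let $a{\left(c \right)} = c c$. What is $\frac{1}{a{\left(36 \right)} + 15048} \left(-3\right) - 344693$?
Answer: $- \frac{1877887465}{5448} \approx -3.4469 \cdot 10^{5}$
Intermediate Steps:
$a{\left(c \right)} = c^{2}$
$\frac{1}{a{\left(36 \right)} + 15048} \left(-3\right) - 344693 = \frac{1}{36^{2} + 15048} \left(-3\right) - 344693 = \frac{1}{1296 + 15048} \left(-3\right) - 344693 = \frac{1}{16344} \left(-3\right) - 344693 = - \frac{1}{5448} - 344693 = - \frac{1877887465}{5448}$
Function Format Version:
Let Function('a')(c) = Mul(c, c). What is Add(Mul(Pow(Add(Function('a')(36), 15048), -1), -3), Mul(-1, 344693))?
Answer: Rational(-1877887465, 5448) ≈ -3.4469e+5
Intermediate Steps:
Function('a')(c) = Pow(c, 2)
Add(Mul(Pow(Add(Function('a')(36), 15048), -1), -3), Mul(-1, 344693)) = Add(Mul(Pow(Add(Pow(36, 2), 15048), -1), -3), Mul(-1, 344693)) = Add(Mul(Pow(Add(1296, 15048), -1), -3), -344693) = Add(Mul(Pow(16344, -1), -3), -344693) = Add(Mul(Rational(1, 16344), -3), -344693) = Add(Rational(-1, 5448), -344693) = Rational(-1877887465, 5448)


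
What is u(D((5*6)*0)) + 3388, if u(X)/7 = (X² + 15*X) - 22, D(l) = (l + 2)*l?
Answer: 3234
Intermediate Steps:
D(l) = l*(2 + l) (D(l) = (2 + l)*l = l*(2 + l))
u(X) = -154 + 7*X² + 105*X (u(X) = 7*((X² + 15*X) - 22) = 7*(-22 + X² + 15*X) = -154 + 7*X² + 105*X)
u(D((5*6)*0)) + 3388 = (-154 + 7*(((5*6)*0)*(2 + (5*6)*0))² + 105*(((5*6)*0)*(2 + (5*6)*0))) + 3388 = (-154 + 7*((30*0)*(2 + 30*0))² + 105*((30*0)*(2 + 30*0))) + 3388 = (-154 + 7*(0*(2 + 0))² + 105*(0*(2 + 0))) + 3388 = (-154 + 7*(0*2)² + 105*(0*2)) + 3388 = (-154 + 7*0² + 105*0) + 3388 = (-154 + 7*0 + 0) + 3388 = (-154 + 0 + 0) + 3388 = -154 + 3388 = 3234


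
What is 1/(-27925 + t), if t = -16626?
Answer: -1/44551 ≈ -2.2446e-5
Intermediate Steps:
1/(-27925 + t) = 1/(-27925 - 16626) = 1/(-44551) = -1/44551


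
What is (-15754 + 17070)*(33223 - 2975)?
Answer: 39806368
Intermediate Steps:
(-15754 + 17070)*(33223 - 2975) = 1316*30248 = 39806368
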